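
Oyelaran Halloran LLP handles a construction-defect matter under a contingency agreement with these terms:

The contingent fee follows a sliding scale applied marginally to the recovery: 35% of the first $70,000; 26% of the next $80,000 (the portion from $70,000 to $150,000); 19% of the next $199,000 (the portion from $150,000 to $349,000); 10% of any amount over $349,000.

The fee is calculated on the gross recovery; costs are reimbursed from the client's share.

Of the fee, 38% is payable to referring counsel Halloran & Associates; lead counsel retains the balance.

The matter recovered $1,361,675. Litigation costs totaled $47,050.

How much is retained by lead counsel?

Fee base is the gross recovery, $1,361,675; costs are reimbursed separately.
First $70,000 at 35% = $24,500.00
Next $80,000 at 26% = $20,800.00
Next $199,000 at 19% = $37,810.00
Remaining $1,012,675 at 10% = $101,267.50
Fee: $24,500.00 + $20,800.00 + $37,810.00 + $101,267.50 = $184,377.50
Referral share: 38% of $184,377.50 = $70,063.45; lead counsel retains $184,377.50 − $70,063.45 = $114,314.05.

$114,314.05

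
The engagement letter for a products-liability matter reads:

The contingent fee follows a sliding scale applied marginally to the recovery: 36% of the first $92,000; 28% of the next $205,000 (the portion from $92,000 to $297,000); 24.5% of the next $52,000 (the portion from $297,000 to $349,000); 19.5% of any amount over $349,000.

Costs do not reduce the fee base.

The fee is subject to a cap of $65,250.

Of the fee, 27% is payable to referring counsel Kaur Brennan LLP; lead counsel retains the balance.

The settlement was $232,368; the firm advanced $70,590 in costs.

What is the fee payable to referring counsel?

Fee base is the gross recovery, $232,368; costs are reimbursed separately.
First $92,000 at 36% = $33,120.00
Remaining $140,368 at 28% = $39,303.04
Fee: $33,120.00 + $39,303.04 = $72,423.04
$72,423.04 exceeds the $65,250 cap, so the fee is capped at $65,250.00.
Referral share: 27% of $65,250.00 = $17,617.50; lead counsel retains $65,250.00 − $17,617.50 = $47,632.50.

$17,617.50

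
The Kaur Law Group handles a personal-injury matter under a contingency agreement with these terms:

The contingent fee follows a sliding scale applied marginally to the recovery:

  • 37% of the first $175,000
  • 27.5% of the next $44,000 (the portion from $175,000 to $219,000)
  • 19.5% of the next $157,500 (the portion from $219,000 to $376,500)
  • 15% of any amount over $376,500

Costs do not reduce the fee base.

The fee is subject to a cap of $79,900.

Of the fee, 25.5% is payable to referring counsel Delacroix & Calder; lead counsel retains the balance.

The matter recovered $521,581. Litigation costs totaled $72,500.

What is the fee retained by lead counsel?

Fee base is the gross recovery, $521,581; costs are reimbursed separately.
First $175,000 at 37% = $64,750.00
Next $44,000 at 27.5% = $12,100.00
Next $157,500 at 19.5% = $30,712.50
Remaining $145,081 at 15% = $21,762.15
Fee: $64,750.00 + $12,100.00 + $30,712.50 + $21,762.15 = $129,324.65
$129,324.65 exceeds the $79,900 cap, so the fee is capped at $79,900.00.
Referral share: 25.5% of $79,900.00 = $20,374.50; lead counsel retains $79,900.00 − $20,374.50 = $59,525.50.

$59,525.50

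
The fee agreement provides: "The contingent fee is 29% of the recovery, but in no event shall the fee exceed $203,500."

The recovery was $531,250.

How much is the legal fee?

29% of $531,250 = $154,062.50
That is under the $203,500 cap.

$154,062.50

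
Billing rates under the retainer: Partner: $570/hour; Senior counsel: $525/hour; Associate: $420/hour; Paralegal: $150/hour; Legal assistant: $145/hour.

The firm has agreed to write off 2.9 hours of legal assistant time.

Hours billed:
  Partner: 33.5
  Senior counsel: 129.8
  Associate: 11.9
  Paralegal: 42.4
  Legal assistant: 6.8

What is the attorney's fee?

$99,163.50

Partner: 33.5 × $570 = $19,095.00
Senior counsel: 129.8 × $525 = $68,145.00
Associate: 11.9 × $420 = $4,998.00
Paralegal: 42.4 × $150 = $6,360.00
Legal assistant: 6.8 × $145 = $986.00
Subtotal: $99,584.00
Write-off: 2.9 × $145 = $420.50
Total: $99,584.00 − $420.50 = $99,163.50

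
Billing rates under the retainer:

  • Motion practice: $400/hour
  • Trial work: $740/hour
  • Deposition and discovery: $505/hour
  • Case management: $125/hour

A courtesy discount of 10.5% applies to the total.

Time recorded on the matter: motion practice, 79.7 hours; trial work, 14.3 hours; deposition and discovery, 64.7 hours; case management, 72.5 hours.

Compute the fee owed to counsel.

Motion practice: 79.7 × $400 = $31,880.00
Trial work: 14.3 × $740 = $10,582.00
Deposition and discovery: 64.7 × $505 = $32,673.50
Case management: 72.5 × $125 = $9,062.50
Subtotal: $84,198.00
Less 10.5% discount: −$8,840.79
Total: $84,198.00 − $8,840.79 = $75,357.21

$75,357.21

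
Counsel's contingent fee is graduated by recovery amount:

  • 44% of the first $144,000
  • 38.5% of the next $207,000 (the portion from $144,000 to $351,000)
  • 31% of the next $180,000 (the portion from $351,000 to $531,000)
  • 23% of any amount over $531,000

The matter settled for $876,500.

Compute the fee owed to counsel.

$278,320.00

First $144,000 at 44% = $63,360.00
Next $207,000 at 38.5% = $79,695.00
Next $180,000 at 31% = $55,800.00
Remaining $345,500 at 23% = $79,465.00
Fee: $63,360.00 + $79,695.00 + $55,800.00 + $79,465.00 = $278,320.00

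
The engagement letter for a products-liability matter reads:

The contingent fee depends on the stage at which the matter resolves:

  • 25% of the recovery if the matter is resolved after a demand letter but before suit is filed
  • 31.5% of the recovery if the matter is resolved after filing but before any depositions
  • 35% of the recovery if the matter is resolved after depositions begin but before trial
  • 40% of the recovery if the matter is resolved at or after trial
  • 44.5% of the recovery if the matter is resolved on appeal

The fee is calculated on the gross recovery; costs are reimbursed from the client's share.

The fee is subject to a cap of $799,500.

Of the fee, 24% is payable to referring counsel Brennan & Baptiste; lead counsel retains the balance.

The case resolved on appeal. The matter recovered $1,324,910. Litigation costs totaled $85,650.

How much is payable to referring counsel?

Fee base is the gross recovery, $1,324,910; costs are reimbursed separately.
The matter resolved on appeal, so the 44.5% rate applies.
$1,324,910 × 44.5% = $589,584.95
$589,584.95 is under the $799,500 cap.
Referral share: 24% of $589,584.95 = $141,500.39; lead counsel retains $589,584.95 − $141,500.39 = $448,084.56.

$141,500.39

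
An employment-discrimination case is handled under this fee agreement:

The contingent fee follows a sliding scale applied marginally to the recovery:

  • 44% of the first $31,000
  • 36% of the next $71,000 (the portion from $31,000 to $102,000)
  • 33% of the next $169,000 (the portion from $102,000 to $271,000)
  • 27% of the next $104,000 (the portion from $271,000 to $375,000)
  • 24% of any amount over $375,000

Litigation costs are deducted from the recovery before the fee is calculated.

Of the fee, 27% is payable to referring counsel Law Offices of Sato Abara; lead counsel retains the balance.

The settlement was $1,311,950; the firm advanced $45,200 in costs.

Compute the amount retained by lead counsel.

Fee base (net of costs): $1,311,950 − $45,200 = $1,266,750
First $31,000 at 44% = $13,640.00
Next $71,000 at 36% = $25,560.00
Next $169,000 at 33% = $55,770.00
Next $104,000 at 27% = $28,080.00
Remaining $891,750 at 24% = $214,020.00
Fee: $13,640.00 + $25,560.00 + $55,770.00 + $28,080.00 + $214,020.00 = $337,070.00
Referral share: 27% of $337,070.00 = $91,008.90; lead counsel retains $337,070.00 − $91,008.90 = $246,061.10.

$246,061.10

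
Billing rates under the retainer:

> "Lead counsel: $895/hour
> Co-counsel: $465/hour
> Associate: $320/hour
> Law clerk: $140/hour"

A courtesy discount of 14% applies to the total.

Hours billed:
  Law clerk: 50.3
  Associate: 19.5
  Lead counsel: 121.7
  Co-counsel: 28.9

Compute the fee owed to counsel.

Lead counsel: 121.7 × $895 = $108,921.50
Co-counsel: 28.9 × $465 = $13,438.50
Associate: 19.5 × $320 = $6,240.00
Law clerk: 50.3 × $140 = $7,042.00
Subtotal: $135,642.00
Less 14% discount: −$18,989.88
Total: $135,642.00 − $18,989.88 = $116,652.12

$116,652.12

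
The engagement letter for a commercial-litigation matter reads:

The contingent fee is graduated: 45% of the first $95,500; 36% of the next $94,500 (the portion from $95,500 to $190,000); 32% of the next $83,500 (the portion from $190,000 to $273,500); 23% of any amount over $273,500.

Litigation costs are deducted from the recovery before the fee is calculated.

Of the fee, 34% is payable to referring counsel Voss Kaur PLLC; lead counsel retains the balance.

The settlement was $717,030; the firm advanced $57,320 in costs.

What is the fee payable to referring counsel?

$65,464.72

Fee base (net of costs): $717,030 − $57,320 = $659,710
First $95,500 at 45% = $42,975.00
Next $94,500 at 36% = $34,020.00
Next $83,500 at 32% = $26,720.00
Remaining $386,210 at 23% = $88,828.30
Fee: $42,975.00 + $34,020.00 + $26,720.00 + $88,828.30 = $192,543.30
Referral share: 34% of $192,543.30 = $65,464.72; lead counsel retains $192,543.30 − $65,464.72 = $127,078.58.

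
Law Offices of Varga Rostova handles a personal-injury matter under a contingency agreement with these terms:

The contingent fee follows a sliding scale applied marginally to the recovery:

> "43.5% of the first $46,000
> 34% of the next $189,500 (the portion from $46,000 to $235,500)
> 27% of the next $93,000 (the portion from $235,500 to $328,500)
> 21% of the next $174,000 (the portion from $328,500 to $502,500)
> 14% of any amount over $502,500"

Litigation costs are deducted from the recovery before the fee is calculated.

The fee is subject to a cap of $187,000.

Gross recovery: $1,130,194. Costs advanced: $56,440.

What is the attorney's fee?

Fee base (net of costs): $1,130,194 − $56,440 = $1,073,754
First $46,000 at 43.5% = $20,010.00
Next $189,500 at 34% = $64,430.00
Next $93,000 at 27% = $25,110.00
Next $174,000 at 21% = $36,540.00
Remaining $571,254 at 14% = $79,975.56
Fee: $20,010.00 + $64,430.00 + $25,110.00 + $36,540.00 + $79,975.56 = $226,065.56
$226,065.56 exceeds the $187,000 cap, so the fee is capped at $187,000.00.

$187,000.00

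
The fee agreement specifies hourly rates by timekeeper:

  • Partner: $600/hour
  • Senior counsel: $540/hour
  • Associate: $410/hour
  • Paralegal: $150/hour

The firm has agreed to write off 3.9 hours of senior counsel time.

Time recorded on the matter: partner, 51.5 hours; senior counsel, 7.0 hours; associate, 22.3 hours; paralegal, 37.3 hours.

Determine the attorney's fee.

Partner: 51.5 × $600 = $30,900.00
Senior counsel: 7.0 × $540 = $3,780.00
Associate: 22.3 × $410 = $9,143.00
Paralegal: 37.3 × $150 = $5,595.00
Subtotal: $49,418.00
Write-off: 3.9 × $540 = $2,106.00
Total: $49,418.00 − $2,106.00 = $47,312.00

$47,312.00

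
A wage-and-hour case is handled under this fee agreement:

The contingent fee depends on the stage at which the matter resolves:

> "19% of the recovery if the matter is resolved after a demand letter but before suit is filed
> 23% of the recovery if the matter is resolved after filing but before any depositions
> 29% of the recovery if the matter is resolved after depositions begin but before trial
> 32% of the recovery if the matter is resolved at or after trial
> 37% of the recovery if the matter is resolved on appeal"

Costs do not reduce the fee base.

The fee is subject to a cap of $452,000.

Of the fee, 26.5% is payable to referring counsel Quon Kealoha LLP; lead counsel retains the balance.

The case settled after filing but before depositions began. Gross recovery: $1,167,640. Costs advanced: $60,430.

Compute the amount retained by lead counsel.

Fee base is the gross recovery, $1,167,640; costs are reimbursed separately.
The matter settled after filing but before depositions began, so the 23% rate applies.
$1,167,640 × 23% = $268,557.20
$268,557.20 is under the $452,000 cap.
Referral share: 26.5% of $268,557.20 = $71,167.66; lead counsel retains $268,557.20 − $71,167.66 = $197,389.54.

$197,389.54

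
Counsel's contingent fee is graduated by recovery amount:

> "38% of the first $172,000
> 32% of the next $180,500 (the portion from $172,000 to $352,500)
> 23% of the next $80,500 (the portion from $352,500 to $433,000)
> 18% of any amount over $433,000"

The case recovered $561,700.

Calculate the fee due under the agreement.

$164,801.00

First $172,000 at 38% = $65,360.00
Next $180,500 at 32% = $57,760.00
Next $80,500 at 23% = $18,515.00
Remaining $128,700 at 18% = $23,166.00
Fee: $65,360.00 + $57,760.00 + $18,515.00 + $23,166.00 = $164,801.00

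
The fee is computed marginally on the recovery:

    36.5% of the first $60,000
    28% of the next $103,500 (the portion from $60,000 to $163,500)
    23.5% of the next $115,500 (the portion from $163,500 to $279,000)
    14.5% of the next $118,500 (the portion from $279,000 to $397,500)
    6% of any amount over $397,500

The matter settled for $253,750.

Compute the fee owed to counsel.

First $60,000 at 36.5% = $21,900.00
Next $103,500 at 28% = $28,980.00
Remaining $90,250 at 23.5% = $21,208.75
Fee: $21,900.00 + $28,980.00 + $21,208.75 = $72,088.75

$72,088.75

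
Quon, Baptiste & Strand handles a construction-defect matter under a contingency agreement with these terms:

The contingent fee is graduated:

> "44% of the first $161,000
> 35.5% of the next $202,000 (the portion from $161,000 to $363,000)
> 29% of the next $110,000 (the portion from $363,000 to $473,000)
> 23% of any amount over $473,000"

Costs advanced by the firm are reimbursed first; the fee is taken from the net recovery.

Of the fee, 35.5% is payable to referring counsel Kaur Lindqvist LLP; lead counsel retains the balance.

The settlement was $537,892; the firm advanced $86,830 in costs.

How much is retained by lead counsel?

Fee base (net of costs): $537,892 − $86,830 = $451,062
First $161,000 at 44% = $70,840.00
Next $202,000 at 35.5% = $71,710.00
Remaining $88,062 at 29% = $25,537.98
Fee: $70,840.00 + $71,710.00 + $25,537.98 = $168,087.98
Referral share: 35.5% of $168,087.98 = $59,671.23; lead counsel retains $168,087.98 − $59,671.23 = $108,416.75.

$108,416.75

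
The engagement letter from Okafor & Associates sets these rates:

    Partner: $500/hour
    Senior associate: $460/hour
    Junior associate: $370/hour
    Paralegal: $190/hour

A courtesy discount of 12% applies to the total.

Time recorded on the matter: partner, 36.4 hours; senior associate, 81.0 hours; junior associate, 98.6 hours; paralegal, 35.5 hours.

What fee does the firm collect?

Partner: 36.4 × $500 = $18,200.00
Senior associate: 81.0 × $460 = $37,260.00
Junior associate: 98.6 × $370 = $36,482.00
Paralegal: 35.5 × $190 = $6,745.00
Subtotal: $98,687.00
Less 12% discount: −$11,842.44
Total: $98,687.00 − $11,842.44 = $86,844.56

$86,844.56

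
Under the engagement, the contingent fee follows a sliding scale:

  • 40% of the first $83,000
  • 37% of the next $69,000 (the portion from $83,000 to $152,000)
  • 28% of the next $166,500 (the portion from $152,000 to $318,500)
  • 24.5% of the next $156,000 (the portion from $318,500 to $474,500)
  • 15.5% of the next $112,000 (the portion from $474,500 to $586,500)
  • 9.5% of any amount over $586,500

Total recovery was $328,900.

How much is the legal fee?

First $83,000 at 40% = $33,200.00
Next $69,000 at 37% = $25,530.00
Next $166,500 at 28% = $46,620.00
Remaining $10,400 at 24.5% = $2,548.00
Fee: $33,200.00 + $25,530.00 + $46,620.00 + $2,548.00 = $107,898.00

$107,898.00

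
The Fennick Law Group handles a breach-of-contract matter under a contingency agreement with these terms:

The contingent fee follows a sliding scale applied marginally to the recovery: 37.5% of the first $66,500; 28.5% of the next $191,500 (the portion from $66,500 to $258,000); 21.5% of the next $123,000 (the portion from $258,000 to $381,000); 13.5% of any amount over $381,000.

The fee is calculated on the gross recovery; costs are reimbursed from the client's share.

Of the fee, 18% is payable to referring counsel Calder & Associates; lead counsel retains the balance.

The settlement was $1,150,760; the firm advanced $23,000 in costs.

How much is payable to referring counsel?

$37,777.97

Fee base is the gross recovery, $1,150,760; costs are reimbursed separately.
First $66,500 at 37.5% = $24,937.50
Next $191,500 at 28.5% = $54,577.50
Next $123,000 at 21.5% = $26,445.00
Remaining $769,760 at 13.5% = $103,917.60
Fee: $24,937.50 + $54,577.50 + $26,445.00 + $103,917.60 = $209,877.60
Referral share: 18% of $209,877.60 = $37,777.97; lead counsel retains $209,877.60 − $37,777.97 = $172,099.63.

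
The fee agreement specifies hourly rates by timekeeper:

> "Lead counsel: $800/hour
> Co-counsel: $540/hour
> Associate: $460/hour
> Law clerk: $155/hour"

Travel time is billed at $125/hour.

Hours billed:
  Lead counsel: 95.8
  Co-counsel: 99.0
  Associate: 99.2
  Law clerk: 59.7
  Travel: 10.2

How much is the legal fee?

$186,260.50

Lead counsel: 95.8 × $800 = $76,640.00
Co-counsel: 99.0 × $540 = $53,460.00
Associate: 99.2 × $460 = $45,632.00
Law clerk: 59.7 × $155 = $9,253.50
Subtotal: $76,640.00 + $53,460.00 + $45,632.00 + $9,253.50 = $184,985.50
Travel: 10.2 × $125 = $1,275.00
Total: $184,985.50 + $1,275.00 = $186,260.50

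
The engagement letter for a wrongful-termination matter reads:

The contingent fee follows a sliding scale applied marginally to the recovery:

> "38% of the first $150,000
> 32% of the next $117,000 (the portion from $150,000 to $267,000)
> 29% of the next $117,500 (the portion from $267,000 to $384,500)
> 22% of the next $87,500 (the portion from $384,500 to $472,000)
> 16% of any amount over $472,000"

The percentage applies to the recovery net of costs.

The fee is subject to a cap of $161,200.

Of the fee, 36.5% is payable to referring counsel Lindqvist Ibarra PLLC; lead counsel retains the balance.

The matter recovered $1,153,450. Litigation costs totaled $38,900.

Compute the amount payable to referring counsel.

$58,838.00

Fee base (net of costs): $1,153,450 − $38,900 = $1,114,550
First $150,000 at 38% = $57,000.00
Next $117,000 at 32% = $37,440.00
Next $117,500 at 29% = $34,075.00
Next $87,500 at 22% = $19,250.00
Remaining $642,550 at 16% = $102,808.00
Fee: $57,000.00 + $37,440.00 + $34,075.00 + $19,250.00 + $102,808.00 = $250,573.00
$250,573.00 exceeds the $161,200 cap, so the fee is capped at $161,200.00.
Referral share: 36.5% of $161,200.00 = $58,838.00; lead counsel retains $161,200.00 − $58,838.00 = $102,362.00.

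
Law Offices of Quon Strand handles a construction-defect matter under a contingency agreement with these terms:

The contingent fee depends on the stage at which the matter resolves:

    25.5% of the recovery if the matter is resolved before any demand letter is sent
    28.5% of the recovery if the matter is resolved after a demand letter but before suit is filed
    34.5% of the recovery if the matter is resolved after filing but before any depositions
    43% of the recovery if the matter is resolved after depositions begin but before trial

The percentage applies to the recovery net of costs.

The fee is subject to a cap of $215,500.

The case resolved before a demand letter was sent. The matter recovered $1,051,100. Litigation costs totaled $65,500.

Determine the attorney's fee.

$215,500.00

Fee base (net of costs): $1,051,100 − $65,500 = $985,600
The matter resolved before a demand letter was sent, so the 25.5% rate applies.
$985,600 × 25.5% = $251,328.00
$251,328.00 exceeds the $215,500 cap, so the fee is capped at $215,500.00.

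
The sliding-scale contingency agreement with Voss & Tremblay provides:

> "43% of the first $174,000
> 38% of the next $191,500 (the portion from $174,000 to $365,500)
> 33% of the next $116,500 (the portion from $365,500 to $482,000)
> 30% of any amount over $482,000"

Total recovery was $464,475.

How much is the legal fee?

First $174,000 at 43% = $74,820.00
Next $191,500 at 38% = $72,770.00
Remaining $98,975 at 33% = $32,661.75
Fee: $74,820.00 + $72,770.00 + $32,661.75 = $180,251.75

$180,251.75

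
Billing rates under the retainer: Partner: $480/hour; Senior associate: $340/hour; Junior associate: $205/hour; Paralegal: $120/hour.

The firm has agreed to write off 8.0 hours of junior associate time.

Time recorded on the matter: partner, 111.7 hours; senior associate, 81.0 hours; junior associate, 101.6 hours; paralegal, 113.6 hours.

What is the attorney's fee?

Partner: 111.7 × $480 = $53,616.00
Senior associate: 81.0 × $340 = $27,540.00
Junior associate: 101.6 × $205 = $20,828.00
Paralegal: 113.6 × $120 = $13,632.00
Subtotal: $115,616.00
Write-off: 8.0 × $205 = $1,640.00
Total: $115,616.00 − $1,640.00 = $113,976.00

$113,976.00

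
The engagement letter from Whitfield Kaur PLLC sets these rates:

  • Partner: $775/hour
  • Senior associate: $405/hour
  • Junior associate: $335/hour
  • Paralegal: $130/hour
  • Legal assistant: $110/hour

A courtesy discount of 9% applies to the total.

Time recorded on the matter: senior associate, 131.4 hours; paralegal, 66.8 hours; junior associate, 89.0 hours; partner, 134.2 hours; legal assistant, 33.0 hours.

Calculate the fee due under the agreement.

$181,409.41

Partner: 134.2 × $775 = $104,005.00
Senior associate: 131.4 × $405 = $53,217.00
Junior associate: 89.0 × $335 = $29,815.00
Paralegal: 66.8 × $130 = $8,684.00
Legal assistant: 33.0 × $110 = $3,630.00
Subtotal: $199,351.00
Less 9% discount: −$17,941.59
Total: $199,351.00 − $17,941.59 = $181,409.41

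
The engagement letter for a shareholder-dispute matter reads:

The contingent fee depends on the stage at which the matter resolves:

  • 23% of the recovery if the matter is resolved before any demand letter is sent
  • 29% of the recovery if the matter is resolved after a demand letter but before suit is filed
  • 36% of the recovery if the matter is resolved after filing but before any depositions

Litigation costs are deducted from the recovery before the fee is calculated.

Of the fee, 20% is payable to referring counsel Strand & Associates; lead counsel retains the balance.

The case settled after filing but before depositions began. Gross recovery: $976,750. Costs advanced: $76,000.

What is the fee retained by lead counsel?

$259,416.00

Fee base (net of costs): $976,750 − $76,000 = $900,750
The matter settled after filing but before depositions began, so the 36% rate applies.
$900,750 × 36% = $324,270.00
Referral share: 20% of $324,270.00 = $64,854.00; lead counsel retains $324,270.00 − $64,854.00 = $259,416.00.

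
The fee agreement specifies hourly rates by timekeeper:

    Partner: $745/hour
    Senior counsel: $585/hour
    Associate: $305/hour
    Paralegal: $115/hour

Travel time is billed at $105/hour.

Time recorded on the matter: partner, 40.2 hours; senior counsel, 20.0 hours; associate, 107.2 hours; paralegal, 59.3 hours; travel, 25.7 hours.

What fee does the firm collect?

Partner: 40.2 × $745 = $29,949.00
Senior counsel: 20.0 × $585 = $11,700.00
Associate: 107.2 × $305 = $32,696.00
Paralegal: 59.3 × $115 = $6,819.50
Subtotal: $29,949.00 + $11,700.00 + $32,696.00 + $6,819.50 = $81,164.50
Travel: 25.7 × $105 = $2,698.50
Total: $81,164.50 + $2,698.50 = $83,863.00

$83,863.00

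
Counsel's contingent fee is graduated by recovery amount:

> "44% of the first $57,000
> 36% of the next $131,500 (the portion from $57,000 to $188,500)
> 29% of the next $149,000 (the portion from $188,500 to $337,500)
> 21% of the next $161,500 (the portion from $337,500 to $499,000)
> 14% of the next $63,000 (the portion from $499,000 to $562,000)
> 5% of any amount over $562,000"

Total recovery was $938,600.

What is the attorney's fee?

First $57,000 at 44% = $25,080.00
Next $131,500 at 36% = $47,340.00
Next $149,000 at 29% = $43,210.00
Next $161,500 at 21% = $33,915.00
Next $63,000 at 14% = $8,820.00
Remaining $376,600 at 5% = $18,830.00
Fee: $25,080.00 + $47,340.00 + $43,210.00 + $33,915.00 + $8,820.00 + $18,830.00 = $177,195.00

$177,195.00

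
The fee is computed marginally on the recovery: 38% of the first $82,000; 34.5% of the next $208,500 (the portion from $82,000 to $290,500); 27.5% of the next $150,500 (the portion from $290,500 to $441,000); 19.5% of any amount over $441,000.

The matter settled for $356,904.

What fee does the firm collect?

First $82,000 at 38% = $31,160.00
Next $208,500 at 34.5% = $71,932.50
Remaining $66,404 at 27.5% = $18,261.10
Fee: $31,160.00 + $71,932.50 + $18,261.10 = $121,353.60

$121,353.60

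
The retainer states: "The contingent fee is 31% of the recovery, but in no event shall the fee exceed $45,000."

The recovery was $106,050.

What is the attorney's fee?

31% of $106,050 = $32,875.50
That is under the $45,000 cap.

$32,875.50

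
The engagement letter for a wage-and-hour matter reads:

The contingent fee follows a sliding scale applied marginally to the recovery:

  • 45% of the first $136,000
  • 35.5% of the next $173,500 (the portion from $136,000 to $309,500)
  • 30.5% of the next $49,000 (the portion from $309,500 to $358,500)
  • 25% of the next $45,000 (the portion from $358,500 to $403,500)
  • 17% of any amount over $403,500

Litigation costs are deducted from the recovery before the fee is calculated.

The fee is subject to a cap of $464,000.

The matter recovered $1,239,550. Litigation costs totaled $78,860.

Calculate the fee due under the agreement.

Fee base (net of costs): $1,239,550 − $78,860 = $1,160,690
First $136,000 at 45% = $61,200.00
Next $173,500 at 35.5% = $61,592.50
Next $49,000 at 30.5% = $14,945.00
Next $45,000 at 25% = $11,250.00
Remaining $757,190 at 17% = $128,722.30
Fee: $61,200.00 + $61,592.50 + $14,945.00 + $11,250.00 + $128,722.30 = $277,709.80
$277,709.80 is under the $464,000 cap.

$277,709.80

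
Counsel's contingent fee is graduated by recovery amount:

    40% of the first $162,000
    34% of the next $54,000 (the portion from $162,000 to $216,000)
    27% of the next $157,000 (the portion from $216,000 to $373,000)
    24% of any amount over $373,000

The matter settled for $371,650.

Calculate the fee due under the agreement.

$125,185.50

First $162,000 at 40% = $64,800.00
Next $54,000 at 34% = $18,360.00
Remaining $155,650 at 27% = $42,025.50
Fee: $64,800.00 + $18,360.00 + $42,025.50 = $125,185.50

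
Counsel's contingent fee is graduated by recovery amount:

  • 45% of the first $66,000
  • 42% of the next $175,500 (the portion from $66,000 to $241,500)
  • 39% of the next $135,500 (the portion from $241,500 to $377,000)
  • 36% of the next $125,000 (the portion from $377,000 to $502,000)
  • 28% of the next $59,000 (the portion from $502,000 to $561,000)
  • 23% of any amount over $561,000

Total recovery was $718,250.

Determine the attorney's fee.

$253,942.50

First $66,000 at 45% = $29,700.00
Next $175,500 at 42% = $73,710.00
Next $135,500 at 39% = $52,845.00
Next $125,000 at 36% = $45,000.00
Next $59,000 at 28% = $16,520.00
Remaining $157,250 at 23% = $36,167.50
Fee: $29,700.00 + $73,710.00 + $52,845.00 + $45,000.00 + $16,520.00 + $36,167.50 = $253,942.50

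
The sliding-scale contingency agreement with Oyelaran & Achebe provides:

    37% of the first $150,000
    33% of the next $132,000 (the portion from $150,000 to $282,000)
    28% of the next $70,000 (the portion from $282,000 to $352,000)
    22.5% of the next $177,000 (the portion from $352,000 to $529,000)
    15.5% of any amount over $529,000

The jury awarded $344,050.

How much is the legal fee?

$116,434.00

First $150,000 at 37% = $55,500.00
Next $132,000 at 33% = $43,560.00
Remaining $62,050 at 28% = $17,374.00
Fee: $55,500.00 + $43,560.00 + $17,374.00 = $116,434.00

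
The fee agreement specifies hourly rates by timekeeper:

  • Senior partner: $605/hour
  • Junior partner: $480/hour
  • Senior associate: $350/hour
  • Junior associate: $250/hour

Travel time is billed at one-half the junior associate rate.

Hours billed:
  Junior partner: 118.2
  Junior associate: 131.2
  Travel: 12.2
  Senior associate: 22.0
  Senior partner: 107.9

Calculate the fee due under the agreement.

Senior partner: 107.9 × $605 = $65,279.50
Junior partner: 118.2 × $480 = $56,736.00
Senior associate: 22.0 × $350 = $7,700.00
Junior associate: 131.2 × $250 = $32,800.00
Subtotal: $65,279.50 + $56,736.00 + $7,700.00 + $32,800.00 = $162,515.50
Travel: 12.2 × ($250 ÷ 2) = 12.2 × $125.00 = $1,525.00
Total: $162,515.50 + $1,525.00 = $164,040.50

$164,040.50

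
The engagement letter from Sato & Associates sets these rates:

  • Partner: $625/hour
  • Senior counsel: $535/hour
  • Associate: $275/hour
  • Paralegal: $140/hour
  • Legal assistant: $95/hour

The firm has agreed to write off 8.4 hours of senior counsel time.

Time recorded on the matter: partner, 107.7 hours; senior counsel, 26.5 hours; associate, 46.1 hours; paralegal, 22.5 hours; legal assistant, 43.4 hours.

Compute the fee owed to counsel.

Partner: 107.7 × $625 = $67,312.50
Senior counsel: 26.5 × $535 = $14,177.50
Associate: 46.1 × $275 = $12,677.50
Paralegal: 22.5 × $140 = $3,150.00
Legal assistant: 43.4 × $95 = $4,123.00
Subtotal: $101,440.50
Write-off: 8.4 × $535 = $4,494.00
Total: $101,440.50 − $4,494.00 = $96,946.50

$96,946.50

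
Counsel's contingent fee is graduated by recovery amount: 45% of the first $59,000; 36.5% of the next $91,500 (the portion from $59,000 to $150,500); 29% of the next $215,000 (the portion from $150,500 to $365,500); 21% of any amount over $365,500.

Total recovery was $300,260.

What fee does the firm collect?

First $59,000 at 45% = $26,550.00
Next $91,500 at 36.5% = $33,397.50
Remaining $149,760 at 29% = $43,430.40
Fee: $26,550.00 + $33,397.50 + $43,430.40 = $103,377.90

$103,377.90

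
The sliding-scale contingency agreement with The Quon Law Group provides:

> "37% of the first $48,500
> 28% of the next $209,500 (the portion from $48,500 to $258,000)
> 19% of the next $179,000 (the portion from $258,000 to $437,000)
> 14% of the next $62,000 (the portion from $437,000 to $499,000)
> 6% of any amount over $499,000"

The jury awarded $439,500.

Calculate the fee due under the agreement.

First $48,500 at 37% = $17,945.00
Next $209,500 at 28% = $58,660.00
Next $179,000 at 19% = $34,010.00
Remaining $2,500 at 14% = $350.00
Fee: $17,945.00 + $58,660.00 + $34,010.00 + $350.00 = $110,965.00

$110,965.00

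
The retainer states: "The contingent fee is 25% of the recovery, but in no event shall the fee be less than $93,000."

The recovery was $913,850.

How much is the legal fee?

25% of $913,850 = $228,462.50
That exceeds the $93,000 minimum.

$228,462.50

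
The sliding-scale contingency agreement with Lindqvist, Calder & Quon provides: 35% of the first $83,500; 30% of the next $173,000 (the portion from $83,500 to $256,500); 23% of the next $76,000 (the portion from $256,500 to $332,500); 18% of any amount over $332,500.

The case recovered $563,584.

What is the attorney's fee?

$140,200.12

First $83,500 at 35% = $29,225.00
Next $173,000 at 30% = $51,900.00
Next $76,000 at 23% = $17,480.00
Remaining $231,084 at 18% = $41,595.12
Fee: $29,225.00 + $51,900.00 + $17,480.00 + $41,595.12 = $140,200.12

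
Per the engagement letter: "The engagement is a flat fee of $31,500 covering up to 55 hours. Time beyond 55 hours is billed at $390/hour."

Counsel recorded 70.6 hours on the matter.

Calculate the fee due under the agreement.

$37,584.00

Flat fee: $31,500.00
Excess hours: 70.6 − 55 = 15.6
Overrun: 15.6 × $390 = $6,084.00
Total: $31,500.00 + $6,084.00 = $37,584.00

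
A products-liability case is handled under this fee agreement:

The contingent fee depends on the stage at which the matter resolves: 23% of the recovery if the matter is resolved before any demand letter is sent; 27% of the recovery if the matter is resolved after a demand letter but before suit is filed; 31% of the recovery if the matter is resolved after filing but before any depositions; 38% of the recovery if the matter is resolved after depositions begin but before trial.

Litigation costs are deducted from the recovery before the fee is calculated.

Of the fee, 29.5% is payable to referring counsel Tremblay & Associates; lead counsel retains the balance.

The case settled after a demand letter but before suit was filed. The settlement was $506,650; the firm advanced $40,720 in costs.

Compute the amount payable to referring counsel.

Fee base (net of costs): $506,650 − $40,720 = $465,930
The matter settled after a demand letter but before suit was filed, so the 27% rate applies.
$465,930 × 27% = $125,801.10
Referral share: 29.5% of $125,801.10 = $37,111.32; lead counsel retains $125,801.10 − $37,111.32 = $88,689.78.

$37,111.32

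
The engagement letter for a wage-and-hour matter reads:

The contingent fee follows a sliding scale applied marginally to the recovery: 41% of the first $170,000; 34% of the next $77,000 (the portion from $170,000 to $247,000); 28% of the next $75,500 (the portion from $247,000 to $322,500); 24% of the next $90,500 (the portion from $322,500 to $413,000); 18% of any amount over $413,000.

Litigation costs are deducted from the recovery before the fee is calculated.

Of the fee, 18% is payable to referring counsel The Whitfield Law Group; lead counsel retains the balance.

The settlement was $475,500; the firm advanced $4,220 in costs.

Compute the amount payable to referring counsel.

Fee base (net of costs): $475,500 − $4,220 = $471,280
First $170,000 at 41% = $69,700.00
Next $77,000 at 34% = $26,180.00
Next $75,500 at 28% = $21,140.00
Next $90,500 at 24% = $21,720.00
Remaining $58,280 at 18% = $10,490.40
Fee: $69,700.00 + $26,180.00 + $21,140.00 + $21,720.00 + $10,490.40 = $149,230.40
Referral share: 18% of $149,230.40 = $26,861.47; lead counsel retains $149,230.40 − $26,861.47 = $122,368.93.

$26,861.47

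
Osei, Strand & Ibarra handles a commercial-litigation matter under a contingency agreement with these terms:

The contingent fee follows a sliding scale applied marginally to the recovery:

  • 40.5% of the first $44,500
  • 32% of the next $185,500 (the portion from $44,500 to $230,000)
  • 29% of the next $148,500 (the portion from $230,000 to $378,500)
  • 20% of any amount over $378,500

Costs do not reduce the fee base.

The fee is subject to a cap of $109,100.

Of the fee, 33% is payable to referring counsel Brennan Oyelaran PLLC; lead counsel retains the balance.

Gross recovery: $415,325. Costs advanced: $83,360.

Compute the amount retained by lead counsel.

Fee base is the gross recovery, $415,325; costs are reimbursed separately.
First $44,500 at 40.5% = $18,022.50
Next $185,500 at 32% = $59,360.00
Next $148,500 at 29% = $43,065.00
Remaining $36,825 at 20% = $7,365.00
Fee: $18,022.50 + $59,360.00 + $43,065.00 + $7,365.00 = $127,812.50
$127,812.50 exceeds the $109,100 cap, so the fee is capped at $109,100.00.
Referral share: 33% of $109,100.00 = $36,003.00; lead counsel retains $109,100.00 − $36,003.00 = $73,097.00.

$73,097.00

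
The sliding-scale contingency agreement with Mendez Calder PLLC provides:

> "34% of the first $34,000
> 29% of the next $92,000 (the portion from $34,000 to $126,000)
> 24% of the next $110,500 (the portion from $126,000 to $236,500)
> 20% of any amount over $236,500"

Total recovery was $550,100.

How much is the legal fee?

First $34,000 at 34% = $11,560.00
Next $92,000 at 29% = $26,680.00
Next $110,500 at 24% = $26,520.00
Remaining $313,600 at 20% = $62,720.00
Fee: $11,560.00 + $26,680.00 + $26,520.00 + $62,720.00 = $127,480.00

$127,480.00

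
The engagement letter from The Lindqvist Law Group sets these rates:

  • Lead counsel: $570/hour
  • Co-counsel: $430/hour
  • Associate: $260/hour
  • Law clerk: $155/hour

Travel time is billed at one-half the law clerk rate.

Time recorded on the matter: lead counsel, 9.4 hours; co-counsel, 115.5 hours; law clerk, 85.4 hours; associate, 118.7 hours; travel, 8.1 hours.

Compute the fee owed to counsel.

Lead counsel: 9.4 × $570 = $5,358.00
Co-counsel: 115.5 × $430 = $49,665.00
Associate: 118.7 × $260 = $30,862.00
Law clerk: 85.4 × $155 = $13,237.00
Subtotal: $5,358.00 + $49,665.00 + $30,862.00 + $13,237.00 = $99,122.00
Travel: 8.1 × ($155 ÷ 2) = 8.1 × $77.50 = $627.75
Total: $99,122.00 + $627.75 = $99,749.75

$99,749.75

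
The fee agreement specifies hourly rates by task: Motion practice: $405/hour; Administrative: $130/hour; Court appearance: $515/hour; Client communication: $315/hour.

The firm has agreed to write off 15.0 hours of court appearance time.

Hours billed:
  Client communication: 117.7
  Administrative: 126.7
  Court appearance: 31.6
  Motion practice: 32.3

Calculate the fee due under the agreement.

$75,177.00

Motion practice: 32.3 × $405 = $13,081.50
Administrative: 126.7 × $130 = $16,471.00
Court appearance: 31.6 × $515 = $16,274.00
Client communication: 117.7 × $315 = $37,075.50
Subtotal: $82,902.00
Write-off: 15.0 × $515 = $7,725.00
Total: $82,902.00 − $7,725.00 = $75,177.00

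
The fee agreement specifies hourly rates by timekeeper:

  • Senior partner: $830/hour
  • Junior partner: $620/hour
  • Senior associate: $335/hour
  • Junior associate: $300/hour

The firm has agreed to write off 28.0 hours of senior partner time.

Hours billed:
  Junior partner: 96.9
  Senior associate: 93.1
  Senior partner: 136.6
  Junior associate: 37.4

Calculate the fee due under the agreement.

$192,624.50

Senior partner: 136.6 × $830 = $113,378.00
Junior partner: 96.9 × $620 = $60,078.00
Senior associate: 93.1 × $335 = $31,188.50
Junior associate: 37.4 × $300 = $11,220.00
Subtotal: $215,864.50
Write-off: 28.0 × $830 = $23,240.00
Total: $215,864.50 − $23,240.00 = $192,624.50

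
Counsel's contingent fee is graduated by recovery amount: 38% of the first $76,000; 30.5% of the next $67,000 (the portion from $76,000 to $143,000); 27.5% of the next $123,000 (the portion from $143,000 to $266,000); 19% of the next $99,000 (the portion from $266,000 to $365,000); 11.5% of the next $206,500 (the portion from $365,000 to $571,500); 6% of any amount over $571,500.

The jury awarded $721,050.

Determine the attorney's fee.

First $76,000 at 38% = $28,880.00
Next $67,000 at 30.5% = $20,435.00
Next $123,000 at 27.5% = $33,825.00
Next $99,000 at 19% = $18,810.00
Next $206,500 at 11.5% = $23,747.50
Remaining $149,550 at 6% = $8,973.00
Fee: $28,880.00 + $20,435.00 + $33,825.00 + $18,810.00 + $23,747.50 + $8,973.00 = $134,670.50

$134,670.50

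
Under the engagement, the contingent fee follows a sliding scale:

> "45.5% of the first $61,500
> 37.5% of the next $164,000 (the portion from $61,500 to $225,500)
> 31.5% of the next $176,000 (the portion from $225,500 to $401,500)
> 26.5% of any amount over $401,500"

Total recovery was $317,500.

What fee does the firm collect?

First $61,500 at 45.5% = $27,982.50
Next $164,000 at 37.5% = $61,500.00
Remaining $92,000 at 31.5% = $28,980.00
Fee: $27,982.50 + $61,500.00 + $28,980.00 = $118,462.50

$118,462.50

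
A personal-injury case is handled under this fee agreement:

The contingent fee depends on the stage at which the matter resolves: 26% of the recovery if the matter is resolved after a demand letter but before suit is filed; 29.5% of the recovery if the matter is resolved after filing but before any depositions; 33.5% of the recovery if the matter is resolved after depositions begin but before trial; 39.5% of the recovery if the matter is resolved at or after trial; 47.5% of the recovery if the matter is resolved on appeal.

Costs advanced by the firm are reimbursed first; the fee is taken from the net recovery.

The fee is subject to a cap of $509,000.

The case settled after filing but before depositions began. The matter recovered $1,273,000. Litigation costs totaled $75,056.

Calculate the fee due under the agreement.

$353,393.48

Fee base (net of costs): $1,273,000 − $75,056 = $1,197,944
The matter settled after filing but before depositions began, so the 29.5% rate applies.
$1,197,944 × 29.5% = $353,393.48
$353,393.48 is under the $509,000 cap.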